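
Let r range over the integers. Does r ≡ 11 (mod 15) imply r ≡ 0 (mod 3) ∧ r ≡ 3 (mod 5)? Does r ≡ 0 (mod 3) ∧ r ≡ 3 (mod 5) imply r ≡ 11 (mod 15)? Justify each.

Neither implication holds.

(→) This fails: r = 11 gives 11 ≡ 11 (mod 15) but 11 ≡ 2 (mod 3), so the conjunction on the right does not hold.

(←) This fails: r = 3 satisfies both congruences on the right (3 ≡ 0 mod 3 and 3 ≡ 3 mod 5) yet 3 ≡ 3 (mod 15), not 11.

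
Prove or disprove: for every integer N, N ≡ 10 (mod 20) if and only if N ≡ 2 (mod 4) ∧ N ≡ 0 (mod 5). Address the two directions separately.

[⇒] Suppose N ≡ 10 (mod 20); write N = 20j + 10. Since 4 ∣ 20, reducing mod 4 gives N ≡ 10 ≡ 2 (mod 4); since 5 ∣ 20, reducing mod 5 gives N ≡ 10 ≡ 0 (mod 5).

[⇐] Conversely, if N ≡ 2 (mod 4) and N ≡ 0 (mod 5), then by the Chinese remainder theorem N ≡ 10 (mod 20). This is exactly N ≡ 10 (mod 20).

The biconditional holds.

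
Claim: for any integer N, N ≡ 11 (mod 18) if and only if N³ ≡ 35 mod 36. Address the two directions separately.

Neither implication holds.

(→) This fails: take N = 29. Then 29 ≡ 11 (mod 18), but 29³ = 24389 ≡ 17 (mod 36), not 35.

(←) This fails: take N = 23. Then 23³ = 12167 ≡ 35 (mod 36), yet 23 ≡ 5 (mod 18), not 11.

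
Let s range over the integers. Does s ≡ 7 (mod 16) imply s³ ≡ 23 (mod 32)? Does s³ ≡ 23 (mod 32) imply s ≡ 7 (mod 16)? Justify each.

Only the reverse direction holds.

(⟹) This fails: take s = 23. Then 23 ≡ 7 (mod 16), but 23³ = 12167 ≡ 7 (mod 32), not 23.

(⟸) Conversely, the residues r modulo 32 with r³ ≡ 23 (mod 32) are exactly {7}, and each is ≡ 7 (mod 16).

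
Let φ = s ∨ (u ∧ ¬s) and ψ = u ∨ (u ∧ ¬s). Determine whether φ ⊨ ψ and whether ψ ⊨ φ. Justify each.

(←) Assume the antecedent. If s is true, s ∨ (u ∧ ¬s) reduces to true regardless of the other variables. If s is false, the antecedent forces (s = F, u = T), and s ∨ (u ∧ ¬s) holds there. Either way s ∨ (u ∧ ¬s) holds.

(→) This fails. Under s = T, u = F, the left side is true but the right side is false.

Only the converse holds.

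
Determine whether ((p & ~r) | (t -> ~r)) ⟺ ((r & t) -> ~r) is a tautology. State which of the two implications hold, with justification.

(→) Assume the antecedent. If r is true, the antecedent forces (r = T, p = F, t = F) or (r = T, p = T, t = F), and (r & t) -> ~r holds there. If r is false, (r & t) -> ~r reduces to true regardless of the other variables. Either way (r & t) -> ~r holds.

(←) Assume the antecedent. If r is true, the antecedent forces (r = T, p = F, t = F) or (r = T, p = T, t = F), and (p & ~r) | (t -> ~r) holds there. If r is false, (p & ~r) | (t -> ~r) reduces to true regardless of the other variables. Either way (p & ~r) | (t -> ~r) holds.

Equivalent; both directions hold.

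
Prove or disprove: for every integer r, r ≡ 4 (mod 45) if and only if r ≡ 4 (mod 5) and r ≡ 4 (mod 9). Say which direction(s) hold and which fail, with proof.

Both implications hold.

Forward direction. Suppose r ≡ 4 (mod 45); write r = 45j + 4. Since 5 ∣ 45, reducing mod 5 gives r ≡ 4 (mod 5); since 9 ∣ 45, reducing mod 9 gives r ≡ 4 (mod 9).

Converse. If r ≡ 4 (mod 5) and r ≡ 4 (mod 9), then by the Chinese remainder theorem r ≡ 4 (mod 45). This is exactly r ≡ 4 (mod 45).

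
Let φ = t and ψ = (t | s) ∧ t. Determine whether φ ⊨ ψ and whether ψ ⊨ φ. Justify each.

Forward direction. Assume the antecedent. If s is true, the antecedent forces (s = T, t = T), and (t | s) ∧ t holds there. If s is false, the antecedent forces (s = F, t = T), and (t | s) ∧ t holds there. Either way (t | s) ∧ t holds.

Converse. Assume the antecedent. If s is true, the antecedent forces (s = T, t = T), and t holds there. If s is false, the antecedent forces (s = F, t = T), and t holds there. Either way t holds.

The biconditional holds.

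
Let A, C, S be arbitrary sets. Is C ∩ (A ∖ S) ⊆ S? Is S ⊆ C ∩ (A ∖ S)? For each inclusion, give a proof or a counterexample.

(⟹) This inclusion fails. Take A = {1}, C = {1}, S = ∅; then 1 ∈ C ∩ (A ∖ S) but 1 ∉ S.

(⟸) This inclusion fails. Take A = ∅, C = ∅, S = {1}; then 1 ∈ S but 1 ∉ C ∩ (A ∖ S).

Both inclusions fail.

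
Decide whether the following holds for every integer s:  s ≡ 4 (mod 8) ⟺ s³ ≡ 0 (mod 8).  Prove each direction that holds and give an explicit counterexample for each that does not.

(⇒) Suppose s ≡ 4 (mod 8). Write s = 8j + 4. Then (8j + 4)³ = 512j³ + 768j² + 384j + 64 = 8(64j³ + 96j² + 48j + 8) + 0, so s³ ≡ 0 (mod 8).

(⇐) This fails: take s = 0. Then 0³ = 0 ≡ 0 (mod 8), yet 0 ≡ 0 (mod 8), not 4.

Only the forward direction holds.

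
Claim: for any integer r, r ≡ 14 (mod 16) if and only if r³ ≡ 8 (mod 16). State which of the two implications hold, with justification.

Only the forward implication holds.

(⇒) Suppose r ≡ 14 (mod 16). Write r = 16j + 14. Then (16j + 14)³ = 4096j³ + 10752j² + 9408j + 2744 = 16(256j³ + 672j² + 588j + 171) + 8, so r³ ≡ 8 (mod 16).

(⇐) This fails: take r = 2. Then 2³ = 8 ≡ 8 (mod 16), yet 2 ≡ 2 (mod 16), not 14.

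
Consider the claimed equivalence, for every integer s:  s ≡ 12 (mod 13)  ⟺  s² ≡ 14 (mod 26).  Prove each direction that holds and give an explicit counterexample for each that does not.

Both directions fail.

(→) This fails: take s = 25. Then 25 ≡ 12 (mod 13), but 25² = 625 ≡ 1 (mod 26), not 14.

(←) This fails: take s = 14. Then 14² = 196 ≡ 14 (mod 26), yet 14 ≡ 1 (mod 13), not 12.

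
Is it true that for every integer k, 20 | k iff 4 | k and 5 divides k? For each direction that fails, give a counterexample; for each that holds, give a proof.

Both implications hold.

(⟸) Suppose 4 ∣ k and 5 ∣ k. Any common multiple of 4 and 5 is a multiple of their lcm; here gcd(4, 5) = 1, so lcm(4, 5) = 4·5 = 20, so 20 ∣ k.

(⟹) If 20 ∣ k, write k = 20q. Since 20 = 5·4, k = 4·(5q), so 4 ∣ k; and since 20 = 4·5, k = 5·(4q), so 5 ∣ k.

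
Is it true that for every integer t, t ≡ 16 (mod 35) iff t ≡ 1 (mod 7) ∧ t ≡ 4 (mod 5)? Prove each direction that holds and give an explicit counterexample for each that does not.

Neither direction holds.

[⇒] This fails: t = 16 gives 16 ≡ 16 (mod 35) but 16 ≡ 2 (mod 7), so the conjunction on the right does not hold.

[⇐] This fails: t = 29 satisfies both congruences on the right (29 ≡ 1 mod 7 and 29 ≡ 4 mod 5) yet 29 ≡ 29 (mod 35), not 16.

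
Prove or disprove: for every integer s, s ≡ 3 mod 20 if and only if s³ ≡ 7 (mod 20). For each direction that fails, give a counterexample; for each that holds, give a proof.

Both directions hold; the statement is true.

(→) Suppose s ≡ 3 mod 20. Write s = 20j + 3. Then (20j + 3)³ = 8000j³ + 3600j² + 540j + 27 = 20(400j³ + 180j² + 27j + 1) + 7, so s³ ≡ 7 (mod 20).

(←) Conversely, suppose s³ ≡ 7 (mod 20). The only residue r in {0, …, 19} with r³ ≡ 7 (mod 20) is r = 3, so s ≡ 3 (mod 20).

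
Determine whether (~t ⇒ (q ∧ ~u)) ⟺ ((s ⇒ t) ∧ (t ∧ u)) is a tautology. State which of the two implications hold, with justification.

(⇒) This fails. Under q = T, t = F, s = F, u = F, the left side is true but the right side is false.

(⇐) Assume the antecedent. If q is true, the antecedent forces (q = T, t = T, s = F, u = T) or (q = T, t = T, s = T, u = T), and ~t ⇒ (q ∧ ~u) holds there. If q is false, the antecedent forces (q = F, t = T, s = F, u = T) or (q = F, t = T, s = T, u = T), and ~t ⇒ (q ∧ ~u) holds there. Either way ~t ⇒ (q ∧ ~u) holds.

Not equivalent: only (⇐) holds.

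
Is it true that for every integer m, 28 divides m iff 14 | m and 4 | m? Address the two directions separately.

Both directions hold.

Forward direction. If 28 ∣ m, write m = 28q. Since 28 = 2·14, m = 14·(2q), so 14 ∣ m; and since 28 = 7·4, m = 4·(7q), so 4 ∣ m.

Converse. Suppose 14 ∣ m and 4 ∣ m. Any common multiple of 14 and 4 is a multiple of their lcm; here lcm(14, 4) = 14·4/gcd(14, 4) = 56/2 = 28, so 28 ∣ m.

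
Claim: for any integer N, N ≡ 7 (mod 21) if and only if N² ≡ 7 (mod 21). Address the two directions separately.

Converse. This fails: take N = 14. Then 14² = 196 ≡ 7 (mod 21), yet 14 ≡ 14 (mod 21), not 7.

Forward direction. Suppose N ≡ 7 (mod 21). Write N = 21j + 7. Then (21j + 7)² = 441j² + 294j + 49 = 21(21j² + 14j + 2) + 7, so N² ≡ 7 (mod 21).

Only the forward implication holds.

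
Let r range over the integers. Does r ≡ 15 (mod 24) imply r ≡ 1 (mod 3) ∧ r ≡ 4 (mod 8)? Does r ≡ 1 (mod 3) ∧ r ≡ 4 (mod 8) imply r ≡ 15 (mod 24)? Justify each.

Both directions fail.

Forward direction. This fails: r = 15 gives 15 ≡ 15 (mod 24) but 15 ≡ 0 (mod 3), so the conjunction on the right does not hold.

Converse. This fails: r = 4 satisfies both congruences on the right (4 ≡ 1 mod 3 and 4 ≡ 4 mod 8) yet 4 ≡ 4 (mod 24), not 15.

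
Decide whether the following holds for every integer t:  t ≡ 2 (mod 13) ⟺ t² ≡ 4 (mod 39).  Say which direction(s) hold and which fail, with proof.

(→) This fails: take t = 15. Then 15 ≡ 2 (mod 13), but 15² = 225 ≡ 30 (mod 39), not 4.

(←) This fails: take t = 11. Then 11² = 121 ≡ 4 (mod 39), yet 11 ≡ 11 (mod 13), not 2.

Both directions fail.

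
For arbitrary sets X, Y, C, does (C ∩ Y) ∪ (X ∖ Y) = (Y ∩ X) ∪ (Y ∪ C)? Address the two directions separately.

Neither inclusion holds.

(⊆) This inclusion fails. Take X = {1}, Y = ∅, C = ∅; then 1 ∈ (C ∩ Y) ∪ (X ∖ Y) but 1 ∉ (Y ∩ X) ∪ (Y ∪ C).

(⊇) This inclusion fails. Take X = ∅, Y = {1}, C = ∅; then 1 ∈ (Y ∩ X) ∪ (Y ∪ C) but 1 ∉ (C ∩ Y) ∪ (X ∖ Y).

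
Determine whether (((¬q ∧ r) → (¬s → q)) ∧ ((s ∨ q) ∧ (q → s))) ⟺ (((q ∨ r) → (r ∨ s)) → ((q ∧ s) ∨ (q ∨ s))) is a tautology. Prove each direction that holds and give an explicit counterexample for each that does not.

Only the forward implication holds.

(⟹) Assume the antecedent. If s is true, the consequent reduces to true regardless of the other variables. If s is false, the antecedent cannot hold. Either way the consequent holds.

(⟸) This fails. Under s = F, r = F, q = T, the left side is false but the right side is true.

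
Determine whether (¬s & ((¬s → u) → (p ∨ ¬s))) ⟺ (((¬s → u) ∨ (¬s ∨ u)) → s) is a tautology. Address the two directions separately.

(⇒) fails and (⇐) fails.

(⇒) This fails. Under u = F, p = F, s = F, the left side is true but the right side is false.

(⇐) This fails. Under u = F, p = F, s = T, the left side is false but the right side is true.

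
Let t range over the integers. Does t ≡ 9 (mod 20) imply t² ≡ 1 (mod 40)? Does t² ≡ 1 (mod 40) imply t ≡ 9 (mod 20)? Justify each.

(⟹) Suppose t ≡ 9 (mod 20). Working modulo 40, t ∈ {9, 29}; for each such r, r² ≡ 1 (mod 40).

(⟸) This fails: take t = 1. Then 1² = 1 ≡ 1 (mod 40), yet 1 ≡ 1 (mod 20), not 9.

Only the forward direction holds.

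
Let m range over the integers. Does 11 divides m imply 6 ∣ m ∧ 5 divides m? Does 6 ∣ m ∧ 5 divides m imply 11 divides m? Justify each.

Neither implication holds.

(⟹) This fails: take m = 11. Certainly 11 ∣ 11, but 6 ∤ 11.

(⟸) This fails: take m = 30. Both 6 ∣ 30 and 5 ∣ 30, yet 30 is not a multiple of 11 (since 30 = 2·11 + 8), so 11 ∤ 30.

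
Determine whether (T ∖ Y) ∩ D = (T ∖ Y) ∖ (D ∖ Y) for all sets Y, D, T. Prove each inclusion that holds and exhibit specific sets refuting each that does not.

Forward inclusion. This inclusion fails. Take Y = ∅, D = {1}, T = {1}; then 1 ∈ (T ∖ Y) ∩ D but 1 ∉ (T ∖ Y) ∖ (D ∖ Y).

Reverse inclusion. This inclusion fails. Take Y = ∅, D = ∅, T = {1}; then 1 ∈ (T ∖ Y) ∖ (D ∖ Y) but 1 ∉ (T ∖ Y) ∩ D.

Both inclusions fail.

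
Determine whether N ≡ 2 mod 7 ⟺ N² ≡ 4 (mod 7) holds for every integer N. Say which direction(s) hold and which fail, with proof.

(→) Suppose N ≡ 2 mod 7. Write N = 7j + 2. Then (7j + 2)² = 49j² + 28j + 4 = 7(7j² + 4j) + 4, so N² ≡ 4 (mod 7).

(←) This fails: take N = 5. Then 5² = 25 ≡ 4 (mod 7), yet 5 ≡ 5 (mod 7), not 2.

The forward direction holds; the converse fails.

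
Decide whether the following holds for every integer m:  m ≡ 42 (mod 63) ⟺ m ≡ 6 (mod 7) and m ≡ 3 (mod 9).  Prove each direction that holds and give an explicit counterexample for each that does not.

(⟹) This fails: m = 42 gives 42 ≡ 42 (mod 63) but 42 ≡ 0 (mod 7), so the conjunction on the right does not hold.

(⟸) This fails: m = 48 satisfies both congruences on the right (48 ≡ 6 mod 7 and 48 ≡ 3 mod 9) yet 48 ≡ 48 (mod 63), not 42.

(⇒) fails and (⇐) fails.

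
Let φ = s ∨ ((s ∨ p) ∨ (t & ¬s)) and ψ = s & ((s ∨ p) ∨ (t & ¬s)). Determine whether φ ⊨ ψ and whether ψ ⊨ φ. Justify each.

(⇒) fails; (⇐) holds.

(→) This fails. Under p = T, t = F, s = F, the left side is true but the right side is false.

(←) Assume the antecedent. If p is true, s ∨ ((s ∨ p) ∨ (t & ¬s)) reduces to true regardless of the other variables. If p is false, the antecedent forces (p = F, t = F, s = T) or (p = F, t = T, s = T), and s ∨ ((s ∨ p) ∨ (t & ¬s)) holds there. Either way s ∨ ((s ∨ p) ∨ (t & ¬s)) holds.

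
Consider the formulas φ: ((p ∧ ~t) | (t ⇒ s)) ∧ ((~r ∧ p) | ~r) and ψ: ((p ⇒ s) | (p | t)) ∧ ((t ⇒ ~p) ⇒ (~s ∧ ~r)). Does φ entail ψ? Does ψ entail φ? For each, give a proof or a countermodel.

(⇒) fails and (⇐) fails.

(⟹) This fails. Under p = F, r = F, t = F, s = T, the left side is true but the right side is false.

(⟸) This fails. Under p = F, r = F, t = T, s = F, the left side is false but the right side is true.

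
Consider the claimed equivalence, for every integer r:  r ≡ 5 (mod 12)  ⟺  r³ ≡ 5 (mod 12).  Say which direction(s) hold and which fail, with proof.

Forward direction. Suppose r ≡ 5 (mod 12). Write r = 12j + 5. Then (12j + 5)³ = 1728j³ + 2160j² + 900j + 125 = 12(144j³ + 180j² + 75j + 10) + 5, so r³ ≡ 5 (mod 12).

Converse. For the converse, argue contrapositively. If r ≢ 5 (mod 12), then r is congruent to one of 0, 1, 2, 3, 4, 6, 7, 8, 9, 10, 11 modulo 12, and these give r³ ≡ 0, 1, 8, 3, 4, 0, 7, 8, 9, 4, 11 respectively — never 5.

Both directions hold; the statement is true.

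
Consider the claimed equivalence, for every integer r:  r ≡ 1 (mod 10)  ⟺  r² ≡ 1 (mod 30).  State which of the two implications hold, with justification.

[⇒] This fails: take r = 21. Then 21 ≡ 1 (mod 10), but 21² = 441 ≡ 21 (mod 30), not 1.

[⇐] This fails: take r = 19. Then 19² = 361 ≡ 1 (mod 30), yet 19 ≡ 9 (mod 10), not 1.

(⇒) fails and (⇐) fails.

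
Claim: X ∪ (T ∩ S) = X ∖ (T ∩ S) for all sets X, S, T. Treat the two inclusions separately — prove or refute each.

(⊆) This inclusion fails. Take X = ∅, S = {1}, T = {1}; then 1 ∈ X ∪ (T ∩ S) but 1 ∉ X ∖ (T ∩ S).

(⊇) Let x ∈ X ∖ (T ∩ S). Then either x ∈ X and x ∉ S, T; or x ∈ X ∩ S and x ∉ T; or x ∈ X ∩ T and x ∉ S. In each case x ∈ X ∪ (T ∩ S), so X ∖ (T ∩ S) ⊆ X ∪ (T ∩ S).

The sets are not equal: only the reverse inclusion holds.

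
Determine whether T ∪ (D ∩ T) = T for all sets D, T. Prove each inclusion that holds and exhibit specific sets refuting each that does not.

The two sets are equal.

(⊆) Let x ∈ T ∪ (D ∩ T). Then either x ∈ T and x ∉ D; or x ∈ D ∩ T. In each case x ∈ T, so T ∪ (D ∩ T) ⊆ T.

(⊇) Let x ∈ T. Then either x ∈ T and x ∉ D; or x ∈ D ∩ T. In each case x ∈ T ∪ (D ∩ T), so T ⊆ T ∪ (D ∩ T).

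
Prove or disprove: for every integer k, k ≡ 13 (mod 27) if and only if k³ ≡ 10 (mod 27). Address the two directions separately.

(→) Suppose k ≡ 13 (mod 27). Write k = 27j + 13. Then (27j + 13)³ = 19683j³ + 28431j² + 13689j + 2197 = 27(729j³ + 1053j² + 507j + 81) + 10, so k³ ≡ 10 (mod 27).

(←) This fails: take k = 4. Then 4³ = 64 ≡ 10 (mod 27), yet 4 ≡ 4 (mod 27), not 13.

(⇒) holds; (⇐) fails.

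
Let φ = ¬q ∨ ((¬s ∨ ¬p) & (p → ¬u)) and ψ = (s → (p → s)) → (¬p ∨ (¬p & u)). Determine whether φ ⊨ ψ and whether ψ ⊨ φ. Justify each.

Forward direction. This fails. Under u = F, p = T, s = F, q = F, the left side is true but the right side is false.

Converse. Assume the antecedent. If p is true, the antecedent cannot hold. If p is false, ¬q ∨ ((¬s ∨ ¬p) & (p → ¬u)) reduces to true regardless of the other variables. Either way ¬q ∨ ((¬s ∨ ¬p) & (p → ¬u)) holds.

Not equivalent: only (⇐) holds.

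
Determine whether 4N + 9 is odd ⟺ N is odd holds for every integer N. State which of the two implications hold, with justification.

The forward direction fails; the converse holds.

[⇒] This fails: take N = 2. Then 4N + 9 = 17, which is odd, yet N = 2 is even, not odd.

[⇐] Suppose N is odd. Since 4 is even, 4N is even for every N, so 4N + 9 has the same parity as 9, which is odd. Hence 4N + 9 is odd.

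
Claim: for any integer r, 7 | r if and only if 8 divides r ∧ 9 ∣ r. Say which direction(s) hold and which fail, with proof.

Both directions fail.

(⟹) This fails: take r = 7. Certainly 7 ∣ 7, but 8 ∤ 7.

(⟸) This fails: take r = 72. Both 8 ∣ 72 and 9 ∣ 72, yet 72 is not a multiple of 7 (since 72 = 10·7 + 2), so 7 ∤ 72.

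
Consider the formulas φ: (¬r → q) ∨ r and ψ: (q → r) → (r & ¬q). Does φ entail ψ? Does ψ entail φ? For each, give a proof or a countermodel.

Forward direction. This fails. Under q = T, r = T, the left side is true but the right side is false.

Converse. Assume the antecedent. If q is true, (¬r → q) ∨ r reduces to true regardless of the other variables. If q is false, the antecedent forces (q = F, r = T), and (¬r → q) ∨ r holds there. Either way (¬r → q) ∨ r holds.

Only the converse holds.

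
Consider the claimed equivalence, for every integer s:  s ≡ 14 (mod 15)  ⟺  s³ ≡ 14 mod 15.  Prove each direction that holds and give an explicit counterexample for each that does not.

Forward direction. Suppose s ≡ 14 (mod 15). Write s = 15j + 14. Then (15j + 14)³ = 3375j³ + 9450j² + 8820j + 2744 = 15(225j³ + 630j² + 588j + 182) + 14, so s³ ≡ 14 (mod 15).

Converse. Suppose s³ ≡ 14 (mod 15). The only residue r in {0, …, 14} with r³ ≡ 14 (mod 15) is r = 14, so s ≡ 14 (mod 15).

The biconditional holds.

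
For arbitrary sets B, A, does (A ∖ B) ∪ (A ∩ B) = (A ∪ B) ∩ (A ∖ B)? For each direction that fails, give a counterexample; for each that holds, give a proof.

(⊆) fails; (⊇) holds.

(⊆) This inclusion fails. Take B = {1}, A = {1}; then 1 ∈ (A ∖ B) ∪ (A ∩ B) but 1 ∉ (A ∪ B) ∩ (A ∖ B).

(⊇) Let x ∈ (A ∪ B) ∩ (A ∖ B). Then x ∈ A and x ∉ B, from which x ∈ (A ∖ B) ∪ (A ∩ B).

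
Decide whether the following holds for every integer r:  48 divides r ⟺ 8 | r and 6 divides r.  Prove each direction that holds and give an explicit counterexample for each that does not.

(⇒) holds; (⇐) fails.

Forward direction. If 48 ∣ r, write r = 48q. Since 48 = 6·8, r = 8·(6q), so 8 ∣ r; and since 48 = 8·6, r = 6·(8q), so 6 ∣ r.

Converse. This fails: take r = 24. Both 8 ∣ 24 and 6 ∣ 24, yet 24 is not a multiple of 48 (since 24 = 0·48 + 24), so 48 ∤ 24.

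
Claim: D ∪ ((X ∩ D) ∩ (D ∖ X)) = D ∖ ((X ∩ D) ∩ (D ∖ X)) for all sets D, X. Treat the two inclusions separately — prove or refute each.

Forward inclusion. Let x ∈ D ∪ ((X ∩ D) ∩ (D ∖ X)). Then either x ∈ D and x ∉ X; or x ∈ D ∩ X. In each case x ∈ D ∖ ((X ∩ D) ∩ (D ∖ X)), so D ∪ ((X ∩ D) ∩ (D ∖ X)) ⊆ D ∖ ((X ∩ D) ∩ (D ∖ X)).

Reverse inclusion. Let x ∈ D ∖ ((X ∩ D) ∩ (D ∖ X)). Then either x ∈ D and x ∉ X; or x ∈ D ∩ X. In each case x ∈ D ∪ ((X ∩ D) ∩ (D ∖ X)), so D ∖ ((X ∩ D) ∩ (D ∖ X)) ⊆ D ∪ ((X ∩ D) ∩ (D ∖ X)).

Both inclusions hold.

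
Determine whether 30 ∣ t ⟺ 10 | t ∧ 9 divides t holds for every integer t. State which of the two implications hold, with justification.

Only the reverse direction holds.

(⟹) This fails: take t = 30. Certainly 30 ∣ 30, but 9 ∤ 30.

(⟸) Suppose 10 ∣ t and 9 ∣ t. Any common multiple of 10 and 9 is a multiple of their lcm; here gcd(10, 9) = 1, so lcm(10, 9) = 10·9 = 90, so 90 ∣ t. Since 30 ∣ 90, it follows that 30 ∣ t.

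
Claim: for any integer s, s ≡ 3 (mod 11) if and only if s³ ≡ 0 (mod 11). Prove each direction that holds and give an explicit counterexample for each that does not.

[⇒] This fails: take s = 3. Then 3 ≡ 3 (mod 11), but 3³ = 27 ≡ 5 (mod 11), not 0.

[⇐] This fails: take s = 0. Then 0³ = 0 ≡ 0 (mod 11), yet 0 ≡ 0 (mod 11), not 3.

Both directions fail.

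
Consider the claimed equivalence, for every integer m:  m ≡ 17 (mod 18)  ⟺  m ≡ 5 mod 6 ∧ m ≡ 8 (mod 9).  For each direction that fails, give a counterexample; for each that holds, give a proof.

Both directions hold; the statement is true.

Forward direction. Suppose m ≡ 17 (mod 18); write m = 18j + 17. Since 6 ∣ 18, reducing mod 6 gives m ≡ 17 ≡ 5 (mod 6); since 9 ∣ 18, reducing mod 9 gives m ≡ 17 ≡ 8 (mod 9).

Converse. If m ≡ 5 (mod 6) and m ≡ 8 (mod 9), then by the Chinese remainder theorem m ≡ 17 (mod 18). This is exactly m ≡ 17 (mod 18).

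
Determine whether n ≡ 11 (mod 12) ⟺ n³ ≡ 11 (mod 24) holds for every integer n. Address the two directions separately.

The forward direction fails; the converse holds.

(⇒) This fails: take n = 23. Then 23 ≡ 11 (mod 12), but 23³ = 12167 ≡ 23 (mod 24), not 11.

(⇐) Conversely, the residues r modulo 24 with r³ ≡ 11 (mod 24) are exactly {11}, and each is ≡ 11 (mod 12).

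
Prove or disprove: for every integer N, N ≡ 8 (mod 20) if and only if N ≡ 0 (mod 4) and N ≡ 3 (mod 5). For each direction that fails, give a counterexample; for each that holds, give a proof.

Both implications hold.

(⟸) If N ≡ 0 (mod 4) and N ≡ 3 (mod 5), then by the Chinese remainder theorem N ≡ 8 (mod 20). This is exactly N ≡ 8 (mod 20).

(⟹) Suppose N ≡ 8 (mod 20); write N = 20j + 8. Since 4 ∣ 20, reducing mod 4 gives N ≡ 8 ≡ 0 (mod 4); since 5 ∣ 20, reducing mod 5 gives N ≡ 8 ≡ 3 (mod 5).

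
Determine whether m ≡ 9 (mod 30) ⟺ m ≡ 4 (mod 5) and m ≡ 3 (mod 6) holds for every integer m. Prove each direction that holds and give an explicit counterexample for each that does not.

(⟹) Suppose m ≡ 9 (mod 30); write m = 30j + 9. Since 5 ∣ 30, reducing mod 5 gives m ≡ 9 ≡ 4 (mod 5); since 6 ∣ 30, reducing mod 6 gives m ≡ 9 ≡ 3 (mod 6).

(⟸) Conversely, if m ≡ 4 (mod 5) and m ≡ 3 (mod 6), then by the Chinese remainder theorem m ≡ 9 (mod 30). This is exactly m ≡ 9 (mod 30).

Both directions hold.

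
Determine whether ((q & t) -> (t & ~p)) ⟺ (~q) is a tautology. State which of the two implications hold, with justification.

The forward direction fails; the converse holds.

(⟸) Assume the antecedent. If p is true, the antecedent forces (p = T, t = F, q = F) or (p = T, t = T, q = F), and (q & t) -> (t & ~p) holds there. If p is false, (q & t) -> (t & ~p) reduces to true regardless of the other variables. Either way (q & t) -> (t & ~p) holds.

(⟹) This fails. Under p = F, t = F, q = T, the left side is true but the right side is false.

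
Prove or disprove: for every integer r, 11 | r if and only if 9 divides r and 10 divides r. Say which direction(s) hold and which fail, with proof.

Both directions fail.

(→) This fails: take r = 11. Certainly 11 ∣ 11, but 9 ∤ 11.

(←) This fails: take r = 90. Both 9 ∣ 90 and 10 ∣ 90, yet 90 is not a multiple of 11 (since 90 = 8·11 + 2), so 11 ∤ 90.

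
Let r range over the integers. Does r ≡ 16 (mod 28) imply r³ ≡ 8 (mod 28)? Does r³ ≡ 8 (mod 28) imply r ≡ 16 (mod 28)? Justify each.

The forward direction holds; the converse fails.

(→) Suppose r ≡ 16 (mod 28). Write r = 28j + 16. Then (28j + 16)³ = 21952j³ + 37632j² + 21504j + 4096 = 28(784j³ + 1344j² + 768j + 146) + 8, so r³ ≡ 8 (mod 28).

(←) This fails: take r = 2. Then 2³ = 8 ≡ 8 (mod 28), yet 2 ≡ 2 (mod 28), not 16.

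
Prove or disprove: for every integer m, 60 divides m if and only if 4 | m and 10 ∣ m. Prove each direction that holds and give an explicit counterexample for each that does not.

Not equivalent: only (⇒) holds.

Forward direction. If 60 ∣ m, write m = 60q. Since 60 = 15·4, m = 4·(15q), so 4 ∣ m; and since 60 = 6·10, m = 10·(6q), so 10 ∣ m.

Converse. This fails: take m = 20. Both 4 ∣ 20 and 10 ∣ 20, yet 20 is not a multiple of 60 (since 20 = 0·60 + 20), so 60 ∤ 20.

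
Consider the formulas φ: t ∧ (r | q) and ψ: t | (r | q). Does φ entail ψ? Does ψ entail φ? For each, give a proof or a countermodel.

Only the forward implication holds.

(←) This fails. Under q = T, r = F, t = F, the left side is false but the right side is true.

(→) Assume the antecedent. If q is true, t | (r | q) reduces to true regardless of the other variables. If q is false, the antecedent forces (q = F, r = T, t = T), and t | (r | q) holds there. Either way t | (r | q) holds.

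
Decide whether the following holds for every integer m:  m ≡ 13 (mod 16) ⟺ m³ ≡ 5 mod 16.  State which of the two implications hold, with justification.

Both directions hold.

[⇐] Suppose m³ ≡ 5 (mod 16). The only residue r in {0, …, 15} with r³ ≡ 5 (mod 16) is r = 13, so m ≡ 13 (mod 16).

[⇒] Suppose m ≡ 13 (mod 16). Write m = 16j + 13. Then (16j + 13)³ = 4096j³ + 9984j² + 8112j + 2197 = 16(256j³ + 624j² + 507j + 137) + 5, so m³ ≡ 5 (mod 16).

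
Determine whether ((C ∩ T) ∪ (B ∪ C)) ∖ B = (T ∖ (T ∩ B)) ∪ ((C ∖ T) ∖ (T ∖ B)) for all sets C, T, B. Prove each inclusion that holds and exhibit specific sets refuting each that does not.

Only the forward inclusion holds.

(⟸) This inclusion fails. Take C = ∅, T = {1}, B = ∅; then 1 ∈ (T ∖ (T ∩ B)) ∪ ((C ∖ T) ∖ (T ∖ B)) but 1 ∉ ((C ∩ T) ∪ (B ∪ C)) ∖ B.

(⟹) Let x ∈ ((C ∩ T) ∪ (B ∪ C)) ∖ B. Then either x ∈ C and x ∉ T, B; or x ∈ C ∩ T and x ∉ B. In each case x ∈ (T ∖ (T ∩ B)) ∪ ((C ∖ T) ∖ (T ∖ B)), so ((C ∩ T) ∪ (B ∪ C)) ∖ B ⊆ (T ∖ (T ∩ B)) ∪ ((C ∖ T) ∖ (T ∖ B)).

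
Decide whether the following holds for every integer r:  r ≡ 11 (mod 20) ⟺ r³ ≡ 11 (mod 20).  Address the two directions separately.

Both implications hold.

(⟹) Suppose r ≡ 11 (mod 20). Write r = 20j + 11. Then (20j + 11)³ = 8000j³ + 13200j² + 7260j + 1331 = 20(400j³ + 660j² + 363j + 66) + 11, so r³ ≡ 11 (mod 20).

(⟸) Conversely, suppose r³ ≡ 11 (mod 20). The only residue r in {0, …, 19} with r³ ≡ 11 (mod 20) is r = 11, so r ≡ 11 (mod 20).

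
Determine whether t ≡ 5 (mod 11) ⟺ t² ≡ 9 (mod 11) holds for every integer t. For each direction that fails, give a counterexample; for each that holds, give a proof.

Forward direction. This fails: take t = 5. Then 5 ≡ 5 (mod 11), but 5² = 25 ≡ 3 (mod 11), not 9.

Converse. This fails: take t = 3. Then 3² = 9 ≡ 9 (mod 11), yet 3 ≡ 3 (mod 11), not 5.

Neither implication holds.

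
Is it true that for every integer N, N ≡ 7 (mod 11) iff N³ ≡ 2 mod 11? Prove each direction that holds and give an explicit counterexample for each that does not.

Forward direction. Suppose N ≡ 7 (mod 11). Write N = 11j + 7. Then (11j + 7)³ = 1331j³ + 2541j² + 1617j + 343 = 11(121j³ + 231j² + 147j + 31) + 2, so N³ ≡ 2 (mod 11).

Converse. For the converse, argue contrapositively. If N ≢ 7 (mod 11), then N is congruent to one of 0, 1, 2, 3, 4, 5, 6, 8, 9, 10 modulo 11, and these give N³ ≡ 0, 1, 8, 5, 9, 4, 7, 6, 3, 10 respectively — never 2.

Equivalent; both directions hold.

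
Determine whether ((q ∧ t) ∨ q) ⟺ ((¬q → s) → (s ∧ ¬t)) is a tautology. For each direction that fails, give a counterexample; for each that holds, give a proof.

(⟹) This fails. Under s = F, t = F, q = T, the left side is true but the right side is false.

(⟸) This fails. Under s = F, t = F, q = F, the left side is false but the right side is true.

(⇒) fails and (⇐) fails.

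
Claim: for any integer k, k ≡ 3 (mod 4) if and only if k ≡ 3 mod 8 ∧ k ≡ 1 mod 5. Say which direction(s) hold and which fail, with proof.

(←) If k ≡ 3 (mod 8) and k ≡ 1 (mod 5), then by the Chinese remainder theorem k ≡ 11 (mod 40). Since 11 ≡ 3 (mod 4) and 4 ∣ 40, we get k ≡ 3 (mod 4).

(→) This fails: k = 3 gives 3 ≡ 3 (mod 4) but 3 ≡ 3 (mod 5), so the conjunction on the right does not hold.

Only the reverse direction holds.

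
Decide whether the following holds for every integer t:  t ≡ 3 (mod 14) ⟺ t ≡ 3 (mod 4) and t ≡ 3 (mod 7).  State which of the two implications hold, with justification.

The forward direction fails; the converse holds.

Forward direction. This fails: t = 17 gives 17 ≡ 3 (mod 14) but 17 ≡ 1 (mod 4), so the conjunction on the right does not hold.

Converse. If t ≡ 3 (mod 4) and t ≡ 3 (mod 7), then by the Chinese remainder theorem t ≡ 3 (mod 28). Since 3 ≡ 3 (mod 14) and 14 ∣ 28, we get t ≡ 3 (mod 14).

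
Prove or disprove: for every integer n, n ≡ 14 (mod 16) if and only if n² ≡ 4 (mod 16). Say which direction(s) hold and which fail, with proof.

[⇒] Suppose n ≡ 14 (mod 16). Write n = 16j + 14. Then (16j + 14)² = 256j² + 448j + 196 = 16(16j² + 28j + 12) + 4, so n² ≡ 4 (mod 16).

[⇐] This fails: take n = 2. Then 2² = 4 ≡ 4 (mod 16), yet 2 ≡ 2 (mod 16), not 14.

Only the forward direction holds.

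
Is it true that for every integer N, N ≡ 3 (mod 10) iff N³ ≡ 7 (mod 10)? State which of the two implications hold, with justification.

(←) For the converse, argue contrapositively. If N ≢ 3 (mod 10), then N is congruent to one of 0, 1, 2, 4, 5, 6, 7, 8, 9 modulo 10, and these give N³ ≡ 0, 1, 8, 4, 5, 6, 3, 2, 9 respectively — never 7.

(→) Suppose N ≡ 3 (mod 10). Write N = 10j + 3. Then (10j + 3)³ = 1000j³ + 900j² + 270j + 27 = 10(100j³ + 90j² + 27j + 2) + 7, so N³ ≡ 7 (mod 10).

Equivalent; both directions hold.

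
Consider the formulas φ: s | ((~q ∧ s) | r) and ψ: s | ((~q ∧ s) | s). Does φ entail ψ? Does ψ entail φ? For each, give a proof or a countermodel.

(→) This fails. Under r = T, s = F, q = F, the left side is true but the right side is false.

(←) Assume the antecedent. If r is true, s | ((~q ∧ s) | r) reduces to true regardless of the other variables. If r is false, the antecedent forces (r = F, s = T, q = F) or (r = F, s = T, q = T), and s | ((~q ∧ s) | r) holds there. Either way s | ((~q ∧ s) | r) holds.

The forward direction fails; the converse holds.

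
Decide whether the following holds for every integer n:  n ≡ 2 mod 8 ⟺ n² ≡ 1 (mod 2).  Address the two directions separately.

Neither direction holds.

Forward direction. This fails: take n = 2. Then 2 ≡ 2 (mod 8), but 2² = 4 ≡ 0 (mod 2), not 1.

Converse. This fails: take n = 1. Then 1² = 1 ≡ 1 (mod 2), yet 1 ≡ 1 (mod 8), not 2.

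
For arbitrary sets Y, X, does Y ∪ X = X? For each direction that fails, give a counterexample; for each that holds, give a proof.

Forward inclusion. This inclusion fails. Take Y = {1}, X = ∅; then 1 ∈ Y ∪ X but 1 ∉ X.

Reverse inclusion. Let x ∈ X. Then either x ∈ X and x ∉ Y; or x ∈ Y ∩ X. In each case x ∈ Y ∪ X, so X ⊆ Y ∪ X.

Only the reverse inclusion holds.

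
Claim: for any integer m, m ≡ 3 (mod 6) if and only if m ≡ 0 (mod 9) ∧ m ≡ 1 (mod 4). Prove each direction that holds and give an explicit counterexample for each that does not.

(⟸) If m ≡ 0 (mod 9) and m ≡ 1 (mod 4), then by the Chinese remainder theorem m ≡ 9 (mod 36). Since 9 ≡ 3 (mod 6) and 6 ∣ 36, we get m ≡ 3 (mod 6).

(⟹) This fails: m = 33 gives 33 ≡ 3 (mod 6) but 33 ≡ 6 (mod 9), so the conjunction on the right does not hold.

Only the converse holds.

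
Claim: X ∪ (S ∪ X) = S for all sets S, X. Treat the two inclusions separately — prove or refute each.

(⊆) fails; (⊇) holds.

(⟸) Let x ∈ S. Then either x ∈ S and x ∉ X; or x ∈ S ∩ X. In each case x ∈ X ∪ (S ∪ X), so S ⊆ X ∪ (S ∪ X).

(⟹) This inclusion fails. Take S = ∅, X = {1}; then 1 ∈ X ∪ (S ∪ X) but 1 ∉ S.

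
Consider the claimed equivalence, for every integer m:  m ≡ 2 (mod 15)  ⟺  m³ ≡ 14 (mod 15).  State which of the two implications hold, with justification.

(⇒) fails and (⇐) fails.

Forward direction. This fails: take m = 2. Then 2 ≡ 2 (mod 15), but 2³ = 8 ≡ 8 (mod 15), not 14.

Converse. This fails: take m = 14. Then 14³ = 2744 ≡ 14 (mod 15), yet 14 ≡ 14 (mod 15), not 2.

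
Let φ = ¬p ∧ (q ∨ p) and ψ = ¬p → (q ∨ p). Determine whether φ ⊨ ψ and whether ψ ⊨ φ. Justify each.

[⇐] This fails. Under p = T, q = F, the left side is false but the right side is true.

[⇒] Assume the antecedent. If p is true, the antecedent cannot hold. If p is false, the antecedent forces (p = F, q = T), and ¬p → (q ∨ p) holds there. Either way ¬p → (q ∨ p) holds.

The forward direction holds; the converse fails.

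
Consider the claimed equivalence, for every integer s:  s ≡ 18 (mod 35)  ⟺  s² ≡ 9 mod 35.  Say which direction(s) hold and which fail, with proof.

(⇒) holds; (⇐) fails.

[⇒] Suppose s ≡ 18 (mod 35). Write s = 35j + 18. Then (35j + 18)² = 1225j² + 1260j + 324 = 35(35j² + 36j + 9) + 9, so s² ≡ 9 (mod 35).

[⇐] This fails: take s = 3. Then 3² = 9 ≡ 9 (mod 35), yet 3 ≡ 3 (mod 35), not 18.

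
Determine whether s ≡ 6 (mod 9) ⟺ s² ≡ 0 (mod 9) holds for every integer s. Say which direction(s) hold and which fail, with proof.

(⇒) holds; (⇐) fails.

(⟹) Suppose s ≡ 6 (mod 9). Write s = 9j + 6. Then (9j + 6)² = 81j² + 108j + 36 = 9(9j² + 12j + 4) + 0, so s² ≡ 0 (mod 9).

(⟸) This fails: take s = 0. Then 0² = 0 ≡ 0 (mod 9), yet 0 ≡ 0 (mod 9), not 6.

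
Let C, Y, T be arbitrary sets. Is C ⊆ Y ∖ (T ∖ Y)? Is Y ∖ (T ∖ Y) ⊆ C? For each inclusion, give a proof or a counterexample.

Neither inclusion holds.

Forward inclusion. This inclusion fails. Take C = {1}, Y = ∅, T = ∅; then 1 ∈ C but 1 ∉ Y ∖ (T ∖ Y).

Reverse inclusion. This inclusion fails. Take C = ∅, Y = {1}, T = ∅; then 1 ∈ Y ∖ (T ∖ Y) but 1 ∉ C.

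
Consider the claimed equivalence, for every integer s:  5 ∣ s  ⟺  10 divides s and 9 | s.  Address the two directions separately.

(⟸) Suppose 10 ∣ s and 9 ∣ s. Any common multiple of 10 and 9 is a multiple of their lcm; here gcd(10, 9) = 1, so lcm(10, 9) = 10·9 = 90, so 90 ∣ s. Since 5 ∣ 90, it follows that 5 ∣ s.

(⟹) This fails: take s = 5. Certainly 5 ∣ 5, but 10 ∤ 5.

Not equivalent: only (⇐) holds.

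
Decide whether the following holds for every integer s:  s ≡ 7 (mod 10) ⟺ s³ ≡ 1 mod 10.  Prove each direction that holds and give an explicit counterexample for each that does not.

(⇒) This fails: take s = 7. Then 7 ≡ 7 (mod 10), but 7³ = 343 ≡ 3 (mod 10), not 1.

(⇐) This fails: take s = 1. Then 1³ = 1 ≡ 1 (mod 10), yet 1 ≡ 1 (mod 10), not 7.

Neither implication holds.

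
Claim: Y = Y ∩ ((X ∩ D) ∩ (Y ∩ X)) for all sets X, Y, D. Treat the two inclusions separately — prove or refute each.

Only the reverse inclusion holds.

(⟹) This inclusion fails. Take X = ∅, Y = {1}, D = ∅; then 1 ∈ Y but 1 ∉ Y ∩ ((X ∩ D) ∩ (Y ∩ X)).

(⟸) Let x ∈ Y ∩ ((X ∩ D) ∩ (Y ∩ X)). Then x ∈ X ∩ Y ∩ D, from which x ∈ Y.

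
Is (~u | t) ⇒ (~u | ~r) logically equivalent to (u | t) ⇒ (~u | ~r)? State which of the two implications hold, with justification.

(→) This fails. Under r = T, u = T, t = F, the left side is true but the right side is false.

(←) Assume the antecedent. If r is true, the antecedent forces (r = T, u = F, t = F) or (r = T, u = F, t = T), and (~u | t) ⇒ (~u | ~r) holds there. If r is false, (~u | t) ⇒ (~u | ~r) reduces to true regardless of the other variables. Either way (~u | t) ⇒ (~u | ~r) holds.

(⇒) fails; (⇐) holds.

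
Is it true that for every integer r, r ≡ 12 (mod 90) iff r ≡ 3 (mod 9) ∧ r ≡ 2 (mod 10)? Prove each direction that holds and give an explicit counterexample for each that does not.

Both directions hold.

(⟹) Suppose r ≡ 12 (mod 90); write r = 90j + 12. Since 9 ∣ 90, reducing mod 9 gives r ≡ 12 ≡ 3 (mod 9); since 10 ∣ 90, reducing mod 10 gives r ≡ 12 ≡ 2 (mod 10).

(⟸) Conversely, if r ≡ 3 (mod 9) and r ≡ 2 (mod 10), then by the Chinese remainder theorem r ≡ 12 (mod 90). This is exactly r ≡ 12 (mod 90).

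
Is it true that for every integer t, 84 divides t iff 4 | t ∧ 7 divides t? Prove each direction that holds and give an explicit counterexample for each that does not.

Only the forward direction holds.

Converse. This fails: take t = 28. Both 4 ∣ 28 and 7 ∣ 28, yet 28 is not a multiple of 84 (since 28 = 0·84 + 28), so 84 ∤ 28.

Forward direction. If 84 ∣ t, write t = 84q. Since 84 = 21·4, t = 4·(21q), so 4 ∣ t; and since 84 = 12·7, t = 7·(12q), so 7 ∣ t.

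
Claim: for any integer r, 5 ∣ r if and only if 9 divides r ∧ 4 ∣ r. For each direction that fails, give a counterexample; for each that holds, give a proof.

(⟹) This fails: take r = 5. Certainly 5 ∣ 5, but 9 ∤ 5.

(⟸) This fails: take r = 36. Both 9 ∣ 36 and 4 ∣ 36, yet 36 is not a multiple of 5 (since 36 = 7·5 + 1), so 5 ∤ 36.

Neither implication holds.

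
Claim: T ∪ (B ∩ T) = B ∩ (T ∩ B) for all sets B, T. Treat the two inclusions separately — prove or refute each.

(⊆) fails; (⊇) holds.

(⊆) This inclusion fails. Take B = ∅, T = {1}; then 1 ∈ T ∪ (B ∩ T) but 1 ∉ B ∩ (T ∩ B).

(⊇) Let x ∈ B ∩ (T ∩ B). Then x ∈ B ∩ T, from which x ∈ T ∪ (B ∩ T).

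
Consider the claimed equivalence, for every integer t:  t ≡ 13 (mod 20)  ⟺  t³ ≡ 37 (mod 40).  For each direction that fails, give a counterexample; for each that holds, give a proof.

(⇒) This fails: take t = 33. Then 33 ≡ 13 (mod 20), but 33³ = 35937 ≡ 17 (mod 40), not 37.

(⇐) Conversely, the residues r modulo 40 with r³ ≡ 37 (mod 40) are exactly {13}, and each is ≡ 13 (mod 20).

Only the converse holds.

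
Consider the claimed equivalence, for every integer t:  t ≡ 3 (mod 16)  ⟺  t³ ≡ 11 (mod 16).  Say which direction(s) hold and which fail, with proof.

Both implications hold.

(⟹) Suppose t ≡ 3 (mod 16). Write t = 16j + 3. Then (16j + 3)³ = 4096j³ + 2304j² + 432j + 27 = 16(256j³ + 144j² + 27j + 1) + 11, so t³ ≡ 11 (mod 16).

(⟸) Conversely, suppose t³ ≡ 11 (mod 16). The only residue r in {0, …, 15} with r³ ≡ 11 (mod 16) is r = 3, so t ≡ 3 (mod 16).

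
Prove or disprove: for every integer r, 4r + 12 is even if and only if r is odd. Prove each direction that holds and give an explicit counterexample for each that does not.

Forward direction. This fails: take r = 6. Then 4r + 12 = 36, which is even, yet r = 6 is even, not odd.

Converse. Suppose r is odd. Since 4 is even, 4r is even for every r, so 4r + 12 has the same parity as 12, which is even. Hence 4r + 12 is even.

Only the reverse direction holds.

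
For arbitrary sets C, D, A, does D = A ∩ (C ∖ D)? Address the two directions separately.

Both inclusions fail.

(⟹) This inclusion fails. Take C = ∅, D = {1}, A = ∅; then 1 ∈ D but 1 ∉ A ∩ (C ∖ D).

(⟸) This inclusion fails. Take C = {1}, D = ∅, A = {1}; then 1 ∈ A ∩ (C ∖ D) but 1 ∉ D.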